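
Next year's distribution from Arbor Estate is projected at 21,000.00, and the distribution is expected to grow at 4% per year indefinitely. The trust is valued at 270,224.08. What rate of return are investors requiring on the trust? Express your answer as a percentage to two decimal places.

P = D₁/(r − g) ⇒ r = D₁/P + g = 21,000.0000/270,224.08 + 0.04 = 0.077713 + 0.04 = 0.117713

11.77%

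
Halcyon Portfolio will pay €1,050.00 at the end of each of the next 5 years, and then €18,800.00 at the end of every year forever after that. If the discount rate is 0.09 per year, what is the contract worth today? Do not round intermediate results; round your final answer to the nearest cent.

PV of 5-year annuity: €1,050.00 × [1 − (1+0.09)^−5] / 0.09 = 4084.13383
Perpetuity value at year 5: €18,800.00 / 0.09 = 208888.88889
PV of perpetuity: 208888.88889 / (1+0.09)^5 = 135763.44514
Total PV = 4084.13383 + 135763.44514 = 139847.57896

€139847.58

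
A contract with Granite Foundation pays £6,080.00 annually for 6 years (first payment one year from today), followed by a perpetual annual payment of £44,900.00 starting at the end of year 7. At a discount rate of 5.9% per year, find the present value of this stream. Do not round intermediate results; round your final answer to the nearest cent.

PV of 6-year annuity: £6,080.00 × [1 − (1+0.059)^−6] / 0.059 = 29991.49696
Perpetuity value at year 6: £44,900.00 / 0.059 = 761016.94915
PV of perpetuity: 761016.94915 / (1+0.059)^6 = 539533.69035
Total PV = 29991.49696 + 539533.69035 = 569525.18731

£569525.19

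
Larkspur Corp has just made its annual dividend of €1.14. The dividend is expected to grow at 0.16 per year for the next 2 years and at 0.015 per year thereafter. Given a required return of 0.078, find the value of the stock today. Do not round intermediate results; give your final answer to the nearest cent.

D_1 = 1.32240
D_2 = 1.53398
Terminal value at year 2: TV = D_2×(1+g_2)/(r−g_2) = 1.55699/0.063 = 24.71419
P_0 = D_1/(1+r)^1 + D_2/(1+r)^2 + TV/(1+r)^2
    = 1.22672 + 1.32003 + 21.26713 = 23.81387

€23.81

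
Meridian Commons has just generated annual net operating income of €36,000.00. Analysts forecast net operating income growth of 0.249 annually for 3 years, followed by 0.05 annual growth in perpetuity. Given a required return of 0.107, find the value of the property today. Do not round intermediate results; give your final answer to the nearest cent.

€1090644.86

D_1 = 44964.00000
D_2 = 56160.03600
D_3 = 70143.88496
Terminal value at year 3: TV = D_3×(1+g_2)/(r−g_2) = 73651.07921/0.057 = 1292124.19671
P_0 = D_1/(1+r)^1 + D_2/(1+r)^2 + D_3/(1+r)^3 + TV/(1+r)^3
    = 40617.88618 + 45828.12993 + 51706.71571 + 952492.13145 = 1090644.86327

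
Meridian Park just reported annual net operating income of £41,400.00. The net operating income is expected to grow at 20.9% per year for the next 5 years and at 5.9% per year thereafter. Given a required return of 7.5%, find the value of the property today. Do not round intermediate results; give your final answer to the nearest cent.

D_1 = 50052.60000
D_2 = 60513.59340
D_3 = 73160.93442
D_4 = 88451.56971
D_5 = 106937.94778
Terminal value at year 5: TV = D_5×(1+g_2)/(r−g_2) = 113247.28670/0.016 = 7077955.41901
P_0 = D_1/(1+r)^1 + D_2/(1+r)^2 + D_3/(1+r)^3 + D_4/(1+r)^4 + D_5/(1+r)^5 + TV/(1+r)^5
    = 46560.55814 + 52364.38585 + 58891.66744 + 66232.58226 + 74488.55066 + 4930210.94650 = 5228748.69085

£5228748.69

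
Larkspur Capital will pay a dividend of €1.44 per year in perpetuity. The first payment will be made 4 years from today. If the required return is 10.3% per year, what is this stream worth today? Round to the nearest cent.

€10.42

Value at end of year 3: C / r = €1.44 / 0.103 = €13.9806
Discount to today: PV = €13.9806 / (1 + 0.103)^3 = €13.9806 / 1.341920 = €10.42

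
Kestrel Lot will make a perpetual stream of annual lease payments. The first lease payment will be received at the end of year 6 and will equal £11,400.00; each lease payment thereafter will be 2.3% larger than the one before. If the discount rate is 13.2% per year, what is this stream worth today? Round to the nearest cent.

Value at end of year 5: C₁ / (r − g) = £11,400.00 / (0.132 − 0.023) = £104,587.1560
Discount to today: PV = £104,587.1560 / (1 + 0.132)^5 = £104,587.1560 / 1.858798 = £56,266.02

£56266.02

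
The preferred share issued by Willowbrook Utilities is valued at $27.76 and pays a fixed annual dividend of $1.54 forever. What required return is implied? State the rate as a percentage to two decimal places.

5.55%

P = C/r ⇒ r = C/P = $1.54/$27.76 = 0.055476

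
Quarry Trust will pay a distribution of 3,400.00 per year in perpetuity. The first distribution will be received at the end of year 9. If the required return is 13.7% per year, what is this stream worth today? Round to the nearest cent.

Value at end of year 8: C / r = 3,400.00 / 0.137 = 24,817.5182
Discount to today: PV = 24,817.5182 / (1 + 0.137)^8 = 24,817.5182 / 2.793082 = 8,885.35

8885.35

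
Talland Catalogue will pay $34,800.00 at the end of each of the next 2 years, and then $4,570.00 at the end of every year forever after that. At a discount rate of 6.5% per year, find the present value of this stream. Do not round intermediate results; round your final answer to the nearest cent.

$125345.23

PV of 2-year annuity: $34,800.00 × [1 − (1+0.065)^−2] / 0.065 = 63357.79938
Perpetuity value at year 2: $4,570.00 / 0.065 = 70307.69231
PV of perpetuity: 70307.69231 / (1+0.065)^2 = 61987.42957
Total PV = 63357.79938 + 61987.42957 = 125345.22895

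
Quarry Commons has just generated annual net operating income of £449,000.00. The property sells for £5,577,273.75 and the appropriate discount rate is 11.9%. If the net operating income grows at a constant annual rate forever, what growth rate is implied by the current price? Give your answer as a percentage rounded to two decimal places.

3.56%

P = D₀(1+g)/(r−g) ⇒ P(r−g) = D₀(1+g) ⇒ g(P+D₀) = P·r − D₀
g = (P·r − D₀)/(P + D₀) = (£5,577,273.75×0.119 − £449,000.00) / (£5,577,273.75 + £449,000.00) = 0.035627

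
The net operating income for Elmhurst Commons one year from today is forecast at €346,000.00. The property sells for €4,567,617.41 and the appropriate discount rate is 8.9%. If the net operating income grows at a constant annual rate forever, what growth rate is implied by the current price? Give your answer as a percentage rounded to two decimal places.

P = D₁/(r−g) ⇒ g = r − D₁/P = 0.089 − €346,000.00/€4,567,617.41 = 0.013249

1.32%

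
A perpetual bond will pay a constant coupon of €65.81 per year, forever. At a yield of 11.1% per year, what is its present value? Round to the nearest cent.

Level perpetuity: PV = C / r = €65.81 / 0.111 = €592.88

€592.88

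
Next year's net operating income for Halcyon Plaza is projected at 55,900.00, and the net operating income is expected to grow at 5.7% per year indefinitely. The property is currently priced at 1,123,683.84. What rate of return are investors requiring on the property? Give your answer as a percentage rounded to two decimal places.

P = D₁/(r − g) ⇒ r = D₁/P + g = 55,900.0000/1,123,683.84 + 0.057 = 0.049747 + 0.057 = 0.106747

10.67%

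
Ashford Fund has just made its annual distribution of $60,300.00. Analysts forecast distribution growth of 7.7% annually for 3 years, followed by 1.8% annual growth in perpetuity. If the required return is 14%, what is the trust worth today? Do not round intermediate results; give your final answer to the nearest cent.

$585897.84

D_1 = 64943.10000
D_2 = 69943.71870
D_3 = 75329.38504
Terminal value at year 3: TV = D_3×(1+g_2)/(r−g_2) = 76685.31397/0.122 = 628568.14730
P_0 = D_1/(1+r)^1 + D_2/(1+r)^2 + D_3/(1+r)^3 + TV/(1+r)^3
    = 56967.63158 + 53819.42036 + 50845.18923 + 424265.59542 = 585897.83659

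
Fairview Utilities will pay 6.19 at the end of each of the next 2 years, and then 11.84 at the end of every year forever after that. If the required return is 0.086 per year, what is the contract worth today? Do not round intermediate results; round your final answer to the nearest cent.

PV of 2-year annuity: 6.19 × [1 − (1+0.086)^−2] / 0.086 = 10.94827
Perpetuity value at year 2: 11.84 / 0.086 = 137.67442
PV of perpetuity: 137.67442 / (1+0.086)^2 = 116.73299
Total PV = 10.94827 + 116.73299 = 127.68125

127.68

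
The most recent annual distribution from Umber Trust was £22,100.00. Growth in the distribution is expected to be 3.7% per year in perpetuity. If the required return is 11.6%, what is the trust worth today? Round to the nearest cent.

D₁ = D₀ × (1 + g) = £22,100.00 × 1.037 = £22,917.7000
Growing perpetuity: P = D₁ / (r − g) = £22,917.7000 / (0.116 − 0.037) = £290,097.47

£290097.47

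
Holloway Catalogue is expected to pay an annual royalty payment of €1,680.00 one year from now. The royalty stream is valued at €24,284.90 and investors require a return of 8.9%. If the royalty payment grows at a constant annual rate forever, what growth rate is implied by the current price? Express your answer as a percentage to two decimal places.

1.98%

P = D₁/(r−g) ⇒ g = r − D₁/P = 0.089 − €1,680.00/€24,284.90 = 0.019821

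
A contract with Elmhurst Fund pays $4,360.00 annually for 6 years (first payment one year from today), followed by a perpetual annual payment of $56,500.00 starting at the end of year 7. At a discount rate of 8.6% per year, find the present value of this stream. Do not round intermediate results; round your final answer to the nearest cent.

$420265.05

PV of 6-year annuity: $4,360.00 × [1 − (1+0.086)^−6] / 0.086 = 19794.07352
Perpetuity value at year 6: $56,500.00 / 0.086 = 656976.74419
PV of perpetuity: 656976.74419 / (1+0.086)^6 = 400470.97494
Total PV = 19794.07352 + 400470.97494 = 420265.04846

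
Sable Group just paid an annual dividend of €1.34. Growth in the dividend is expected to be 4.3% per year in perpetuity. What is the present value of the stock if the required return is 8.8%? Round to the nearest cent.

D₁ = D₀ × (1 + g) = €1.34 × 1.043 = €1.3976
Growing perpetuity: P = D₁ / (r − g) = €1.3976 / (0.088 − 0.043) = €31.06

€31.06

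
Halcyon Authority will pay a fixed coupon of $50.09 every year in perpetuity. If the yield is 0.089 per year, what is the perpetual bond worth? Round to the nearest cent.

Level perpetuity: PV = C / r = $50.09 / 0.089 = $562.81

$562.81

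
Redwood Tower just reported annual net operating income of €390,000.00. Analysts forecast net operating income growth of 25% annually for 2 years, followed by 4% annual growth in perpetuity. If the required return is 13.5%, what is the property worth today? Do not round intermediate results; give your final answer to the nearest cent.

€6081034.08

D_1 = 487500.00000
D_2 = 609375.00000
Terminal value at year 2: TV = D_2×(1+g_2)/(r−g_2) = 633750.00000/0.095 = 6671052.63158
P_0 = D_1/(1+r)^1 + D_2/(1+r)^2 + TV/(1+r)^2
    = 429515.41850 + 473034.60187 + 5178484.06263 = 6081034.08300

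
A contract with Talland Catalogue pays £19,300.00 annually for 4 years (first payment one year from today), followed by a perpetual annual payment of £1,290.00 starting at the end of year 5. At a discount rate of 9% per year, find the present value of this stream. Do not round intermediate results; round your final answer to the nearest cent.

£72680.69

PV of 4-year annuity: £19,300.00 × [1 − (1+0.09)^−4] / 0.09 = 62526.59363
Perpetuity value at year 4: £1,290.00 / 0.09 = 14333.33333
PV of perpetuity: 14333.33333 / (1+0.09)^4 = 10154.09469
Total PV = 62526.59363 + 10154.09469 = 72680.68832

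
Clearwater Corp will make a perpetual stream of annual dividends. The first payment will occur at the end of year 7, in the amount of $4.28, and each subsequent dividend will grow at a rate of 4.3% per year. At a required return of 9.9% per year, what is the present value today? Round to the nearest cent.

Value at end of year 6: C₁ / (r − g) = $4.28 / (0.099 − 0.043) = $76.4286
Discount to today: PV = $76.4286 / (1 + 0.099)^6 = $76.4286 / 1.761920 = $43.38

$43.38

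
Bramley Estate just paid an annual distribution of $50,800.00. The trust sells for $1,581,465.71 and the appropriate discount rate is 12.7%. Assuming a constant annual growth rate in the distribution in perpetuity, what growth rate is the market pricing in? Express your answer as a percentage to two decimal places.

9.19%

P = D₀(1+g)/(r−g) ⇒ P(r−g) = D₀(1+g) ⇒ g(P+D₀) = P·r − D₀
g = (P·r − D₀)/(P + D₀) = ($1,581,465.71×0.127 − $50,800.00) / ($1,581,465.71 + $50,800.00) = 0.091925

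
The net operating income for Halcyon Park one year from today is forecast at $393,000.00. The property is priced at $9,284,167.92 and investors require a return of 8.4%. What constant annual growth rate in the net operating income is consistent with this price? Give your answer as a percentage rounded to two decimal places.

4.17%

P = D₁/(r−g) ⇒ g = r − D₁/P = 0.084 − $393,000.00/$9,284,167.92 = 0.041670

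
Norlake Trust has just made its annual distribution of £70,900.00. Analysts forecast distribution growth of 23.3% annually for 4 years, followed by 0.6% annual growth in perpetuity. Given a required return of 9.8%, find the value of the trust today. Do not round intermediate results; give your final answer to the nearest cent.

D_1 = 87419.70000
D_2 = 107788.49010
D_3 = 132903.20829
D_4 = 163869.65583
Terminal value at year 4: TV = D_4×(1+g_2)/(r−g_2) = 164852.87376/0.092 = 1791879.06262
P_0 = D_1/(1+r)^1 + D_2/(1+r)^2 + D_3/(1+r)^3 + D_4/(1+r)^4 + TV/(1+r)^4
    = 79617.21311 + 89406.21473 + 100398.78211 + 112742.89467 + 1232819.04385 = 1614984.14847

£1614984.15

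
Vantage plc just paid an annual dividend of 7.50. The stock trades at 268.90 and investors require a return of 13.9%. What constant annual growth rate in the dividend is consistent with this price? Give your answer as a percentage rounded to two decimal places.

P = D₀(1+g)/(r−g) ⇒ P(r−g) = D₀(1+g) ⇒ g(P+D₀) = P·r − D₀
g = (P·r − D₀)/(P + D₀) = (268.90×0.139 − 7.50) / (268.90 + 7.50) = 0.108094

10.81%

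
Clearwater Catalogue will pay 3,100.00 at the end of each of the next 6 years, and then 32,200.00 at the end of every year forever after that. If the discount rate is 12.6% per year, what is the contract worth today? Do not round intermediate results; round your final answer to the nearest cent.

PV of 6-year annuity: 3,100.00 × [1 − (1+0.126)^−6] / 0.126 = 12531.68664
Perpetuity value at year 6: 32,200.00 / 0.126 = 255555.55556
PV of perpetuity: 255555.55556 / (1+0.126)^6 = 125387.71367
Total PV = 12531.68664 + 125387.71367 = 137919.40031

137919.40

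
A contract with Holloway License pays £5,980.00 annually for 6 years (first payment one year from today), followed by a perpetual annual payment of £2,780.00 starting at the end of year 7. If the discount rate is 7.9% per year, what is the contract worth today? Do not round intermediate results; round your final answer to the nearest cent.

PV of 6-year annuity: £5,980.00 × [1 − (1+0.079)^−6] / 0.079 = 27728.88584
Perpetuity value at year 6: £2,780.00 / 0.079 = 35189.87342
PV of perpetuity: 35189.87342 / (1+0.079)^6 = 22299.18736
Total PV = 27728.88584 + 22299.18736 = 50028.07320

£50028.07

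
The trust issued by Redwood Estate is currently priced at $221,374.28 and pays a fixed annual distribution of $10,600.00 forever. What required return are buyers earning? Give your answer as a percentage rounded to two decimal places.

4.79%

P = C/r ⇒ r = C/P = $10,600.00/$221,374.28 = 0.047883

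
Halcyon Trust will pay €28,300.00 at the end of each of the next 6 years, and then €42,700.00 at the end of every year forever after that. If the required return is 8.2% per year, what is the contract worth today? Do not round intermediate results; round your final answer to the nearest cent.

PV of 6-year annuity: €28,300.00 × [1 − (1+0.082)^−6] / 0.082 = 130037.49861
Perpetuity value at year 6: €42,700.00 / 0.082 = 520731.70732
PV of perpetuity: 520731.70732 / (1+0.082)^6 = 324526.71824
Total PV = 130037.49861 + 324526.71824 = 454564.21686

€454564.22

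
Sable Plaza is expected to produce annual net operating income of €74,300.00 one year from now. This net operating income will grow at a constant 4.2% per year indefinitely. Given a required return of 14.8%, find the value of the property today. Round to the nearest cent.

Growing perpetuity: P = D₁ / (r − g) = €74,300.0000 / (0.148 − 0.042) = €700,943.40

€700943.40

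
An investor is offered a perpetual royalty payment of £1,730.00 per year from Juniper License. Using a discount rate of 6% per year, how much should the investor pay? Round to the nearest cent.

£28833.33

Level perpetuity: PV = C / r = £1,730.00 / 0.06 = £28,833.33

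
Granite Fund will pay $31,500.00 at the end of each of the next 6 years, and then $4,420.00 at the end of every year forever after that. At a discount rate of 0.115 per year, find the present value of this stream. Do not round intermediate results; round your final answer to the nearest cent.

PV of 6-year annuity: $31,500.00 × [1 − (1+0.115)^−6] / 0.115 = 131364.26204
Perpetuity value at year 6: $4,420.00 / 0.115 = 38434.78261
PV of perpetuity: 38434.78261 / (1+0.115)^6 = 20002.08298
Total PV = 131364.26204 + 20002.08298 = 151366.34503

$151366.35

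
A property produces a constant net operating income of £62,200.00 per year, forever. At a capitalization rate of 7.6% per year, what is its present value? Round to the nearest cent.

Level perpetuity: PV = C / r = £62,200.00 / 0.076 = £818,421.05

£818421.05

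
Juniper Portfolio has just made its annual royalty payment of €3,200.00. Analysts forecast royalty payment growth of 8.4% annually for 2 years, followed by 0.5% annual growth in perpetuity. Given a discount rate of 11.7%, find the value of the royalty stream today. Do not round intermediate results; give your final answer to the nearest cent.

D_1 = 3468.80000
D_2 = 3760.17920
Terminal value at year 2: TV = D_2×(1+g_2)/(r−g_2) = 3778.98010/0.112 = 33740.89371
P_0 = D_1/(1+r)^1 + D_2/(1+r)^2 + TV/(1+r)^2
    = 3105.46106 + 3013.71512 + 27042.71154 = 33161.88771

€33161.89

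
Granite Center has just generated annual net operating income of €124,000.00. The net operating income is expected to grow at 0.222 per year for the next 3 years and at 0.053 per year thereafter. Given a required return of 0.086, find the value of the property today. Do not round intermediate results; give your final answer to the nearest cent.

D_1 = 151528.00000
D_2 = 185167.21600
D_3 = 226274.33795
Terminal value at year 3: TV = D_3×(1+g_2)/(r−g_2) = 238266.87786/0.033 = 7220208.42010
P_0 = D_1/(1+r)^1 + D_2/(1+r)^2 + D_3/(1+r)^3 + TV/(1+r)^3
    = 139528.54512 + 157001.73309 + 176663.09193 + 5637158.66069 = 6110352.03083

€6110352.03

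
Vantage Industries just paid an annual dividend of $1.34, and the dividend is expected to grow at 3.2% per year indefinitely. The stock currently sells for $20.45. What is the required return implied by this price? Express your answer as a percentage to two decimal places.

D₁ = $1.34 × 1.032 = $1.3829
P = D₁/(r − g) ⇒ r = D₁/P + g = $1.3829/$20.45 + 0.032 = 0.067622 + 0.032 = 0.099622

9.96%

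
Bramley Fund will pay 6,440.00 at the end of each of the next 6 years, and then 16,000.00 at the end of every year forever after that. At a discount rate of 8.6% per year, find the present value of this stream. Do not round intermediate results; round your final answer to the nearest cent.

142644.83

PV of 6-year annuity: 6,440.00 × [1 − (1+0.086)^−6] / 0.086 = 29237.11777
Perpetuity value at year 6: 16,000.00 / 0.086 = 186046.51163
PV of perpetuity: 186046.51163 / (1+0.086)^6 = 113407.70972
Total PV = 29237.11777 + 113407.70972 = 142644.82749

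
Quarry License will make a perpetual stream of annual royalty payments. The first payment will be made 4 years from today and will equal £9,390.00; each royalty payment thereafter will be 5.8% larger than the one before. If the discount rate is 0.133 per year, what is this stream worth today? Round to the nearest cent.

£86082.45

Value at end of year 3: C₁ / (r − g) = £9,390.00 / (0.133 − 0.058) = £125,200.0000
Discount to today: PV = £125,200.0000 / (1 + 0.133)^3 = £125,200.0000 / 1.454420 = £86,082.45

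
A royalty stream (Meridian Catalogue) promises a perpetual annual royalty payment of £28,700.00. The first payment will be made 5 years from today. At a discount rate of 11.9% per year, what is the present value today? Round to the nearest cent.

£153820.63

Value at end of year 4: C / r = £28,700.00 / 0.119 = £241,176.4706
Discount to today: PV = £241,176.4706 / (1 + 0.119)^4 = £241,176.4706 / 1.567907 = £153,820.63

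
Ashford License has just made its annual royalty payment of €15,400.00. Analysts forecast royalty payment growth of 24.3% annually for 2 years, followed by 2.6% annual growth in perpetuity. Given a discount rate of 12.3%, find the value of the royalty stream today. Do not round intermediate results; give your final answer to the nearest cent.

€235475.19

D_1 = 19142.20000
D_2 = 23793.75460
Terminal value at year 2: TV = D_2×(1+g_2)/(r−g_2) = 24412.39222/0.097 = 251674.14659
P_0 = D_1/(1+r)^1 + D_2/(1+r)^2 + TV/(1+r)^2
    = 17045.59216 + 18867.02677 + 199562.57179 = 235475.19072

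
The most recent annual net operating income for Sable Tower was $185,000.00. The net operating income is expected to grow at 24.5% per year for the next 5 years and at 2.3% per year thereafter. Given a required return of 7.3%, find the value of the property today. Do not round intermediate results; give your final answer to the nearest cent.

$9437311.53

D_1 = 230325.00000
D_2 = 286754.62500
D_3 = 357009.50812
D_4 = 444476.83762
D_5 = 553373.66283
Terminal value at year 5: TV = D_5×(1+g_2)/(r−g_2) = 566101.25708/0.05 = 11322025.14153
P_0 = D_1/(1+r)^1 + D_2/(1+r)^2 + D_3/(1+r)^3 + D_4/(1+r)^4 + D_5/(1+r)^5 + TV/(1+r)^5
    = 214655.17241 + 249064.01645 + 288988.53726 + 335312.88807 + 389062.95027 + 7960227.96257 = 9437311.52704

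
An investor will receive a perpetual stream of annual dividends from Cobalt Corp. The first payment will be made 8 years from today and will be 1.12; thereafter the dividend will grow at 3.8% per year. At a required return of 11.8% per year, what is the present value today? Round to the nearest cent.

Value at end of year 7: C₁ / (r − g) = 1.12 / (0.118 − 0.038) = 14.0000
Discount to today: PV = 14.0000 / (1 + 0.118)^7 = 14.0000 / 2.183195 = 6.41

6.41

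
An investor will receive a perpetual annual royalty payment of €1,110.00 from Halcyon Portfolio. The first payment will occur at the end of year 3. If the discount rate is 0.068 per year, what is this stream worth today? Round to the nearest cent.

Value at end of year 2: C / r = €1,110.00 / 0.068 = €16,323.5294
Discount to today: PV = €16,323.5294 / (1 + 0.068)^2 = €16,323.5294 / 1.140624 = €14,311.05

€14311.05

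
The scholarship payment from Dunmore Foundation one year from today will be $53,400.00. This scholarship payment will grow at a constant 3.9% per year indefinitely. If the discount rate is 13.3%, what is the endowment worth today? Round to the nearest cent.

$568085.11

Growing perpetuity: P = D₁ / (r − g) = $53,400.0000 / (0.133 − 0.039) = $568,085.11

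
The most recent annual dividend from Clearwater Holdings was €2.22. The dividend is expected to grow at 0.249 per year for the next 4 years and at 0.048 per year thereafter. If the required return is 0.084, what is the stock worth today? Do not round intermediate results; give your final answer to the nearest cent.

€126.72

D_1 = 2.77278
D_2 = 3.46320
D_3 = 4.32554
D_4 = 5.40260
Terminal value at year 4: TV = D_4×(1+g_2)/(r−g_2) = 5.66192/0.036 = 157.27566
P_0 = D_1/(1+r)^1 + D_2/(1+r)^2 + D_3/(1+r)^3 + D_4/(1+r)^4 + TV/(1+r)^4
    = 2.55792 + 2.94727 + 3.39588 + 3.91278 + 113.90542 = 126.71926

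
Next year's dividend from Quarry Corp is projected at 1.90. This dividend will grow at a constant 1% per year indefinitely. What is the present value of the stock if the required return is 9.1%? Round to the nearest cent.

23.46

Growing perpetuity: P = D₁ / (r − g) = 1.9000 / (0.091 − 0.01) = 23.46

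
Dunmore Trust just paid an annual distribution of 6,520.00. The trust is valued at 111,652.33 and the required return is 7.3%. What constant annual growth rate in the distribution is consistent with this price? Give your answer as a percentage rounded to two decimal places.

P = D₀(1+g)/(r−g) ⇒ P(r−g) = D₀(1+g) ⇒ g(P+D₀) = P·r − D₀
g = (P·r − D₀)/(P + D₀) = (111,652.33×0.073 − 6,520.00) / (111,652.33 + 6,520.00) = 0.013799

1.38%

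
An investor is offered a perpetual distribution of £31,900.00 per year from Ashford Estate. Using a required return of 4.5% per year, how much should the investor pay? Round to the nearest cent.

Level perpetuity: PV = C / r = £31,900.00 / 0.045 = £708,888.89

£708888.89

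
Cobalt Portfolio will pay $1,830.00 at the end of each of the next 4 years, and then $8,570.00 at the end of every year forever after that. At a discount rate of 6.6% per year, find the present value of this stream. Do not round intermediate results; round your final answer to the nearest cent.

PV of 4-year annuity: $1,830.00 × [1 − (1+0.066)^−4] / 0.066 = 6254.98414
Perpetuity value at year 4: $8,570.00 / 0.066 = 129848.48485
PV of perpetuity: 129848.48485 / (1+0.066)^4 = 100556.01814
Total PV = 6254.98414 + 100556.01814 = 106811.00228

$106811.00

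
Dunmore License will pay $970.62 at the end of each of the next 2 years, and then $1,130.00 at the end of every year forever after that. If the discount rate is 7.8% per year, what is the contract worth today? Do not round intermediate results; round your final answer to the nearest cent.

PV of 2-year annuity: $970.62 × [1 − (1+0.078)^−2] / 0.078 = 1735.63044
Perpetuity value at year 2: $1,130.00 / 0.078 = 14487.17949
PV of perpetuity: 14487.17949 / (1+0.078)^2 = 12466.55103
Total PV = 1735.63044 + 12466.55103 = 14202.18147

$14202.18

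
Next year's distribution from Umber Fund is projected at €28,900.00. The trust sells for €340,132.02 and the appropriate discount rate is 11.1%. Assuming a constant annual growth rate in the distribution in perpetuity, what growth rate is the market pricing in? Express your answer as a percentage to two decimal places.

2.60%

P = D₁/(r−g) ⇒ g = r − D₁/P = 0.111 − €28,900.00/€340,132.02 = 0.026033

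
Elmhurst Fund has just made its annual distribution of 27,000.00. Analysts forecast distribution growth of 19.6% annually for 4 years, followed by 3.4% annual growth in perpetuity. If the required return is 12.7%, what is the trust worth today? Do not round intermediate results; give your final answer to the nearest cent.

506315.72

D_1 = 32292.00000
D_2 = 38621.23200
D_3 = 46190.99347
D_4 = 55244.42819
Terminal value at year 4: TV = D_4×(1+g_2)/(r−g_2) = 57122.73875/0.093 = 614222.99732
P_0 = D_1/(1+r)^1 + D_2/(1+r)^2 + D_3/(1+r)^3 + D_4/(1+r)^4 + TV/(1+r)^4
    = 28653.06122 + 30407.33028 + 32269.00356 + 34244.65684 + 380741.66853 = 506315.72044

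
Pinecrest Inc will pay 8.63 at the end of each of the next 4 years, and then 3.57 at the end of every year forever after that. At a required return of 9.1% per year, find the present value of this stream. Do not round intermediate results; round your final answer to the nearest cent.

55.59

PV of 4-year annuity: 8.63 × [1 − (1+0.091)^−4] / 0.091 = 27.89752
Perpetuity value at year 4: 3.57 / 0.091 = 39.23077
PV of perpetuity: 39.23077 / (1+0.091)^4 = 27.69031
Total PV = 27.89752 + 27.69031 = 55.58783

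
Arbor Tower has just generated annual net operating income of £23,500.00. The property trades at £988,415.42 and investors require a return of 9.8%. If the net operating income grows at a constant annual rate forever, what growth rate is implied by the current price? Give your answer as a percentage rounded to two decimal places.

P = D₀(1+g)/(r−g) ⇒ P(r−g) = D₀(1+g) ⇒ g(P+D₀) = P·r − D₀
g = (P·r − D₀)/(P + D₀) = (£988,415.42×0.098 − £23,500.00) / (£988,415.42 + £23,500.00) = 0.072501

7.25%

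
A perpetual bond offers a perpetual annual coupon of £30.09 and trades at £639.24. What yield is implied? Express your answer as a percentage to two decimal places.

4.71%

P = C/r ⇒ r = C/P = £30.09/£639.24 = 0.047072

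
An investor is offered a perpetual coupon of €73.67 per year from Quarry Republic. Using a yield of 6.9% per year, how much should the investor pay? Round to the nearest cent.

€1067.68

Level perpetuity: PV = C / r = €73.67 / 0.069 = €1,067.68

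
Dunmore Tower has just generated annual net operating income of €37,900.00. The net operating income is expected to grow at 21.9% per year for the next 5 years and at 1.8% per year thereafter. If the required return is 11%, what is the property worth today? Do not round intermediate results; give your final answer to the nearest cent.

€923083.72

D_1 = 46200.10000
D_2 = 56317.92190
D_3 = 68651.54680
D_4 = 83686.23554
D_5 = 102013.52113
Terminal value at year 5: TV = D_5×(1+g_2)/(r−g_2) = 103849.76451/0.092 = 1128801.78814
P_0 = D_1/(1+r)^1 + D_2/(1+r)^2 + D_3/(1+r)^3 + D_4/(1+r)^4 + D_5/(1+r)^5 + TV/(1+r)^5
    = 41621.71171 + 45708.88881 + 50197.41933 + 55126.71546 + 60540.05959 + 669888.92029 = 923083.71519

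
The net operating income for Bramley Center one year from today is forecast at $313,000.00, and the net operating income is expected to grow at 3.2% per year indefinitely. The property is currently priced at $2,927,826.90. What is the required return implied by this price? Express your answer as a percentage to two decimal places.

13.89%

P = D₁/(r − g) ⇒ r = D₁/P + g = $313,000.0000/$2,927,826.90 + 0.032 = 0.106905 + 0.032 = 0.138905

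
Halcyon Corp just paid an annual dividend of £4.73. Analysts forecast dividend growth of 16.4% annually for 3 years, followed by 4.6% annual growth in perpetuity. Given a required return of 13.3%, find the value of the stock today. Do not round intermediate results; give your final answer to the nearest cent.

D_1 = 5.50572
D_2 = 6.40866
D_3 = 7.45968
Terminal value at year 3: TV = D_3×(1+g_2)/(r−g_2) = 7.80282/0.087 = 89.68762
P_0 = D_1/(1+r)^1 + D_2/(1+r)^2 + D_3/(1+r)^3 + TV/(1+r)^3
    = 4.85942 + 4.99238 + 5.12897 + 61.66557 = 76.64634

£76.65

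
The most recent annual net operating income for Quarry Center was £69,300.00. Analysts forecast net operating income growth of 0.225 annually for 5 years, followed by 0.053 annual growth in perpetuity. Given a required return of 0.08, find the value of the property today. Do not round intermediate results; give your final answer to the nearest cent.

£5587805.40

D_1 = 84892.50000
D_2 = 103993.31250
D_3 = 127391.80781
D_4 = 156054.96457
D_5 = 191167.33160
Terminal value at year 5: TV = D_5×(1+g_2)/(r−g_2) = 201299.20017/0.027 = 7455525.93235
P_0 = D_1/(1+r)^1 + D_2/(1+r)^2 + D_3/(1+r)^3 + D_4/(1+r)^4 + D_5/(1+r)^5 + TV/(1+r)^5
    = 78604.16667 + 89157.50386 + 101127.72428 + 114705.05764 + 130105.27371 + 5074105.67460 = 5587805.40076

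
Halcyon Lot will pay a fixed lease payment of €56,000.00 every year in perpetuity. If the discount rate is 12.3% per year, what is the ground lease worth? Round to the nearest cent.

€455284.55

Level perpetuity: PV = C / r = €56,000.00 / 0.123 = €455,284.55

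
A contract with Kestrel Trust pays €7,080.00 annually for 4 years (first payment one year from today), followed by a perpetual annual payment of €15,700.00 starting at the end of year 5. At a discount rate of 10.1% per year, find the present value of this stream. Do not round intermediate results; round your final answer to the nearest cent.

PV of 4-year annuity: €7,080.00 × [1 − (1+0.101)^−4] / 0.101 = 22394.15184
Perpetuity value at year 4: €15,700.00 / 0.101 = 155445.54455
PV of perpetuity: 155445.54455 / (1+0.101)^4 = 105786.19655
Total PV = 22394.15184 + 105786.19655 = 128180.34839

€128180.35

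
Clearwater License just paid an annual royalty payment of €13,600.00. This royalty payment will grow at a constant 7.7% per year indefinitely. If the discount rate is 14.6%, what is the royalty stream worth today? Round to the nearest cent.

€212278.26

D₁ = D₀ × (1 + g) = €13,600.00 × 1.077 = €14,647.2000
Growing perpetuity: P = D₁ / (r − g) = €14,647.2000 / (0.146 − 0.077) = €212,278.26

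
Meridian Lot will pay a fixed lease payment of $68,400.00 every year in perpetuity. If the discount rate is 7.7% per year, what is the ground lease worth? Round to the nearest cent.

$888311.69

Level perpetuity: PV = C / r = $68,400.00 / 0.077 = $888,311.69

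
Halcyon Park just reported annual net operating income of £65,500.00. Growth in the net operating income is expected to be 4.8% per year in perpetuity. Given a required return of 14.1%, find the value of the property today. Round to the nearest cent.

£738107.53

D₁ = D₀ × (1 + g) = £65,500.00 × 1.048 = £68,644.0000
Growing perpetuity: P = D₁ / (r − g) = £68,644.0000 / (0.141 − 0.048) = £738,107.53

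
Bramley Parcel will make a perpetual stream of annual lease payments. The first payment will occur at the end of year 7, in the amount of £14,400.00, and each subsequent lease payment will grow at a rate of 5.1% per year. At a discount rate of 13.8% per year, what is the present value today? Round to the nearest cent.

£76206.09

Value at end of year 6: C₁ / (r − g) = £14,400.00 / (0.138 − 0.051) = £165,517.2414
Discount to today: PV = £165,517.2414 / (1 + 0.138)^6 = £165,517.2414 / 2.171969 = £76,206.09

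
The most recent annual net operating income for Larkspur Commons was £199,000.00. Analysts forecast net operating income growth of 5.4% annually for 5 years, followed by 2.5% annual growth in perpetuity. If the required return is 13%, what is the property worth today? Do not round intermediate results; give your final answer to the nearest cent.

£2182866.74

D_1 = 209746.00000
D_2 = 221072.28400
D_3 = 233010.18734
D_4 = 245592.73745
D_5 = 258854.74527
Terminal value at year 5: TV = D_5×(1+g_2)/(r−g_2) = 265326.11391/0.105 = 2526915.37054
P_0 = D_1/(1+r)^1 + D_2/(1+r)^2 + D_3/(1+r)^3 + D_4/(1+r)^4 + D_5/(1+r)^5 + TV/(1+r)^5
    = 185615.92920 + 173132.02600 + 161487.74815 + 150626.62526 + 140495.98498 + 1371508.42479 = 2182866.73838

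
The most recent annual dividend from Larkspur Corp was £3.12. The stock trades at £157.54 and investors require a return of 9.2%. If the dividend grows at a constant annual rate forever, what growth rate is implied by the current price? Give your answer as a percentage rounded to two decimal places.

7.08%

P = D₀(1+g)/(r−g) ⇒ P(r−g) = D₀(1+g) ⇒ g(P+D₀) = P·r − D₀
g = (P·r − D₀)/(P + D₀) = (£157.54×0.092 − £3.12) / (£157.54 + £3.12) = 0.070793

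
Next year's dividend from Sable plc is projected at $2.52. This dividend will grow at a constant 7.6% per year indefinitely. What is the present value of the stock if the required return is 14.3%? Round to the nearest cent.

Growing perpetuity: P = D₁ / (r − g) = $2.5200 / (0.143 − 0.076) = $37.61

$37.61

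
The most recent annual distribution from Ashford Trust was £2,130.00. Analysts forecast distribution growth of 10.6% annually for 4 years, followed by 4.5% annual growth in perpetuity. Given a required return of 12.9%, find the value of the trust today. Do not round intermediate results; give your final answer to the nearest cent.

£32498.85

D_1 = 2355.78000
D_2 = 2605.49268
D_3 = 2881.67490
D_4 = 3187.13244
Terminal value at year 4: TV = D_4×(1+g_2)/(r−g_2) = 3330.55340/0.084 = 39649.44528
P_0 = D_1/(1+r)^1 + D_2/(1+r)^2 + D_3/(1+r)^3 + D_4/(1+r)^4 + TV/(1+r)^4
    = 2086.60762 + 2044.09922 + 2002.45681 + 1961.66274 + 24404.01864 = 32498.84504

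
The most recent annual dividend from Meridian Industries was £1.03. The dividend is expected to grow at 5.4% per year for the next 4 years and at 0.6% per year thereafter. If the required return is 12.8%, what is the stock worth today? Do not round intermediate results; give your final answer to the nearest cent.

£9.96

D_1 = 1.08562
D_2 = 1.14424
D_3 = 1.20603
D_4 = 1.27116
Terminal value at year 4: TV = D_4×(1+g_2)/(r−g_2) = 1.27879/0.122 = 10.48185
P_0 = D_1/(1+r)^1 + D_2/(1+r)^2 + D_3/(1+r)^3 + D_4/(1+r)^4 + TV/(1+r)^4
    = 0.96243 + 0.89929 + 0.84029 + 0.78517 + 6.47443 = 9.96161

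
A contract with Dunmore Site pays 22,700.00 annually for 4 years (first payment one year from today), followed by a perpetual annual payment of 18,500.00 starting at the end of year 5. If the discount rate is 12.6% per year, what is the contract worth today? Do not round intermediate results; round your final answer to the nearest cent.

159422.72

PV of 4-year annuity: 22,700.00 × [1 − (1+0.126)^−4] / 0.126 = 68085.53594
Perpetuity value at year 4: 18,500.00 / 0.126 = 146825.39683
PV of perpetuity: 146825.39683 / (1+0.126)^4 = 91337.18472
Total PV = 68085.53594 + 91337.18472 = 159422.72066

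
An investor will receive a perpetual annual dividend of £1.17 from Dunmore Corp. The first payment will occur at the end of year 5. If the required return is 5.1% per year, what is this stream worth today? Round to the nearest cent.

Value at end of year 4: C / r = £1.17 / 0.051 = £22.9412
Discount to today: PV = £22.9412 / (1 + 0.051)^4 = £22.9412 / 1.220143 = £18.80

£18.80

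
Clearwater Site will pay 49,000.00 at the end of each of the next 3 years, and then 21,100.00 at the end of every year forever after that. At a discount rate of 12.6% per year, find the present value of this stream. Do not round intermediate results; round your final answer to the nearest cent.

PV of 3-year annuity: 49,000.00 × [1 − (1+0.126)^−3] / 0.126 = 116486.84405
Perpetuity value at year 3: 21,100.00 / 0.126 = 167460.31746
PV of perpetuity: 167460.31746 / (1+0.126)^3 = 117299.65604
Total PV = 116486.84405 + 117299.65604 = 233786.50009

233786.50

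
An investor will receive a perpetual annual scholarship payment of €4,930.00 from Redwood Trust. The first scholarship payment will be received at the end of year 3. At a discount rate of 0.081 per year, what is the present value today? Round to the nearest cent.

€52084.74

Value at end of year 2: C / r = €4,930.00 / 0.081 = €60,864.1975
Discount to today: PV = €60,864.1975 / (1 + 0.081)^2 = €60,864.1975 / 1.168561 = €52,084.74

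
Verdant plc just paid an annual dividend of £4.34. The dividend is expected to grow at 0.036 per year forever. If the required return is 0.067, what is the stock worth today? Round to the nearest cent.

£145.04

D₁ = D₀ × (1 + g) = £4.34 × 1.036 = £4.4962
Growing perpetuity: P = D₁ / (r − g) = £4.4962 / (0.067 − 0.036) = £145.04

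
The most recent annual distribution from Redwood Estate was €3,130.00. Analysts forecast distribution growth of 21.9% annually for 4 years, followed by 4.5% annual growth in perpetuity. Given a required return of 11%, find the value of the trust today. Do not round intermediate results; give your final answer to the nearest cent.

D_1 = 3815.47000
D_2 = 4651.05793
D_3 = 5669.63962
D_4 = 6911.29069
Terminal value at year 4: TV = D_4×(1+g_2)/(r−g_2) = 7222.29877/0.065 = 111112.28883
P_0 = D_1/(1+r)^1 + D_2/(1+r)^2 + D_3/(1+r)^3 + D_4/(1+r)^4 + TV/(1+r)^4
    = 3437.36036 + 3774.90295 + 4145.59162 + 4552.68125 + 73193.10626 = 89103.64245

€89103.64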